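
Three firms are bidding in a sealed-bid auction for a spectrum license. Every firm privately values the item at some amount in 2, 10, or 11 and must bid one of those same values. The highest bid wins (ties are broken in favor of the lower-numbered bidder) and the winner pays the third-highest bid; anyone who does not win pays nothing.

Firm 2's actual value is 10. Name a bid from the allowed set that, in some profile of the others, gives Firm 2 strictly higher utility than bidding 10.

11

Suppose Firm 1 bids 2 and Firm 3 bids 11.
Bid 10: loses, pays 0, utility 0.
Bid 11: wins, pays 2, utility 10 - 2 = 8.
So bidding 11 beats truth here (8 > 0).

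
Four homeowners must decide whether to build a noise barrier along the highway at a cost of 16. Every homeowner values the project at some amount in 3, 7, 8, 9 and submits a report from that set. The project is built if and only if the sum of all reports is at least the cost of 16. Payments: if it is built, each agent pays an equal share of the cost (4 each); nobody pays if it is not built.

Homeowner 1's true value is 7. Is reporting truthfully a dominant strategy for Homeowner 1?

Yes

Check each profile of the others' reports and compare truth against every alternative report.
Others report (3, 3, 3): truth gives 3, best alternative gives 3.
Others report (3, 3, 7): truth gives 3, best alternative gives 3.
Others report (3, 3, 8): truth gives 3, best alternative gives 3.
Others report (3, 3, 9): truth gives 3, best alternative gives 3.
Others report (3, 7, 3): truth gives 3, best alternative gives 3.
Others report (3, 7, 7): truth gives 3, best alternative gives 3.
(Remaining 58 profiles checked similarly; truth is weakly best in each.)
In every case the truthful report is at least as good as any alternative, so it is a dominant strategy.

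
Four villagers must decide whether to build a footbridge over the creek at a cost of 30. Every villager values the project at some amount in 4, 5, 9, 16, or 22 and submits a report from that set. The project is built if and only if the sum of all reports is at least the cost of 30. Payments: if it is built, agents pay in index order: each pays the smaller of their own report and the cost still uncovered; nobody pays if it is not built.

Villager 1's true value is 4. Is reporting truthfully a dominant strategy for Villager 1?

Yes

Check each profile of the others' reports and compare truth against every alternative report.
Others report (4, 4, 22): truth gives 0, best alternative gives -1.
Others report (4, 5, 16): truth gives 0, best alternative gives -1.
Others report (4, 5, 22): truth gives 0, best alternative gives -1.
Others report (4, 9, 16): truth gives 0, best alternative gives -1.
Others report (4, 9, 22): truth gives 0, best alternative gives -1.
Others report (4, 16, 5): truth gives 0, best alternative gives -1.
(Remaining 119 profiles checked similarly; truth is weakly best in each.)
In every case the truthful report is at least as good as any alternative, so it is a dominant strategy.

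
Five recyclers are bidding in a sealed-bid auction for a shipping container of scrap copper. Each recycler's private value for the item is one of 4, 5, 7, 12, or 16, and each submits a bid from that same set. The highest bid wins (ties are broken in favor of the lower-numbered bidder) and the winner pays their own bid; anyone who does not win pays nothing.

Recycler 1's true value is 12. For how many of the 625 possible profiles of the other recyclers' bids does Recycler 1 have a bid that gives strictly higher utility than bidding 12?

81

Others bid (4, 4, 4, 4): truth gives 0; bid 4 gives 8 > 0. Violating.
Others bid (4, 4, 4, 5): truth gives 0; bid 5 gives 7 > 0. Violating.
Others bid (4, 4, 4, 7): truth gives 0; bid 7 gives 5 > 0. Violating.
Others bid (4, 4, 5, 4): truth gives 0; bid 5 gives 7 > 0. Violating.
Others bid (4, 4, 4, 12): truth gives 0; no alternative beats it.
Others bid (4, 4, 4, 16): truth gives 0; no alternative beats it.
(Checking all 625 profiles: 81 have a profitable deviation, 544 do not.)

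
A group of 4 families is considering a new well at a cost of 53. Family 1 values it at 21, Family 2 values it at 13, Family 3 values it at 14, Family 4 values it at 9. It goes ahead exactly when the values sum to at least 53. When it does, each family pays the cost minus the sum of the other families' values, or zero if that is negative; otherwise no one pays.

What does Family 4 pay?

Total value 57 ≥ cost 53, so the project is built.
The other families' values sum to 48.
Cost minus that sum is 53 - 48 = 5.

5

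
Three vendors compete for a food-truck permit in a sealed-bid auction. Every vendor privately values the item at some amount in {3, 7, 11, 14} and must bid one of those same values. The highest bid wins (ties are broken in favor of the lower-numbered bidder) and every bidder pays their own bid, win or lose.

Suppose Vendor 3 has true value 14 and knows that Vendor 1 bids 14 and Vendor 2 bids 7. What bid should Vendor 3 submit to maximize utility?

Bid 3: loses but pays 3, utility -3.
Bid 7: loses but pays 7, utility -7.
Bid 11: loses but pays 11, utility -11.
Bid 14: loses but pays 14, utility -14.
The best choice is 3 with utility -3.

3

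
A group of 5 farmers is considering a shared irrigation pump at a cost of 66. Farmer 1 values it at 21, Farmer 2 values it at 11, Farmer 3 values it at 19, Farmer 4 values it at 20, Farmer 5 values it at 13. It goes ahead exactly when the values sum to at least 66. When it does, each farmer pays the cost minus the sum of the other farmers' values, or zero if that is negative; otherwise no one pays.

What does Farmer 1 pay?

Total value 84 ≥ cost 66, so the project is built.
The other farmers' values sum to 63.
Cost minus that sum is 66 - 63 = 3.

3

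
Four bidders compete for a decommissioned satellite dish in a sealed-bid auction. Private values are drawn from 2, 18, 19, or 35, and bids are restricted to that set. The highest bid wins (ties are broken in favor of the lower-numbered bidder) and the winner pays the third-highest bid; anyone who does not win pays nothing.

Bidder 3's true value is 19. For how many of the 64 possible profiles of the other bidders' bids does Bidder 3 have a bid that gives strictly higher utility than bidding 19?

Others bid (2, 2, 35): truth gives 0; bid 35 gives 17 > 0. Violating.
Others bid (2, 18, 35): truth gives 0; bid 35 gives 1 > 0. Violating.
Others bid (2, 19, 2): truth gives 0; bid 35 gives 17 > 0. Violating.
Others bid (2, 19, 18): truth gives 0; bid 35 gives 1 > 0. Violating.
Others bid (2, 2, 2): truth gives 17; no alternative beats it.
Others bid (2, 2, 18): truth gives 17; no alternative beats it.
(Checking all 64 profiles: 12 have a profitable deviation, 52 do not.)

12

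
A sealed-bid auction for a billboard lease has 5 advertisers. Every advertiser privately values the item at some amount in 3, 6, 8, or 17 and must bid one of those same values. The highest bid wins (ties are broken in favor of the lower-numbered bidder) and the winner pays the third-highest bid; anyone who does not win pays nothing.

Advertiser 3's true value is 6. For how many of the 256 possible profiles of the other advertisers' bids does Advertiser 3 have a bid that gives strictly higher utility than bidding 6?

Others bid (3, 3, 3, 8): truth gives 0; bid 8 gives 3 > 0. Violating.
Others bid (3, 3, 3, 17): truth gives 0; bid 17 gives 3 > 0. Violating.
Others bid (3, 3, 8, 3): truth gives 0; bid 8 gives 3 > 0. Violating.
Others bid (3, 3, 17, 3): truth gives 0; bid 17 gives 3 > 0. Violating.
Others bid (3, 3, 3, 3): truth gives 3; no alternative beats it.
Others bid (3, 3, 3, 6): truth gives 3; no alternative beats it.
(Checking all 256 profiles: 8 have a profitable deviation, 248 do not.)

8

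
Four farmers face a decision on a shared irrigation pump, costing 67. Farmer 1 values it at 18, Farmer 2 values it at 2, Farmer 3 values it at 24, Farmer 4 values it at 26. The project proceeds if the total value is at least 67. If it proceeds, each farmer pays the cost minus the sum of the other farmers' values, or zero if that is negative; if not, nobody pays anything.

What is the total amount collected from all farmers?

Total value 70 ≥ cost 67, so it is built.
Farmer 1: others sum to 52; max(0, 67 - 52) = 15.
Farmer 2: others sum to 68; max(0, 67 - 68) = 0.
Farmer 3: others sum to 46; max(0, 67 - 46) = 21.
Farmer 4: others sum to 44; max(0, 67 - 44) = 23.
Total collected = 15 + 0 + 21 + 23 = 59.

59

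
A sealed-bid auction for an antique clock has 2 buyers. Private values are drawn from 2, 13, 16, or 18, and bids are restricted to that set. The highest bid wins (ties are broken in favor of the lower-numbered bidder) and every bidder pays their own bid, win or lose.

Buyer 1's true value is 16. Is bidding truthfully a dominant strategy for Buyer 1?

Consider the case where Buyer 2 bids 2.
Truthful bid 16: wins, pays 16, utility 16 - 16 = 0.
Bid 2 instead: wins, pays 2, utility 16 - 2 = 14.
Since 14 > 0, bidding 2 is strictly better here, so truthful bidding is not dominant.

No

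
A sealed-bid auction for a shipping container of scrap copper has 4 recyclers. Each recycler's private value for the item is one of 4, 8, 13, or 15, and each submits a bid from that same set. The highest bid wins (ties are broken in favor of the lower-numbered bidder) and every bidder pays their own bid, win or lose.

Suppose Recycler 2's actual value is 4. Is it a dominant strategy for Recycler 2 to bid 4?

Yes

Check each profile of the others' bids and compare truth against every alternative bid.
Others bid (4, 4, 13): truth gives -4, best alternative gives -8.
Others bid (4, 4, 15): truth gives -4, best alternative gives -8.
Others bid (4, 8, 13): truth gives -4, best alternative gives -8.
Others bid (4, 8, 15): truth gives -4, best alternative gives -8.
Others bid (4, 13, 4): truth gives -4, best alternative gives -8.
Others bid (4, 13, 8): truth gives -4, best alternative gives -8.
(Remaining 58 profiles checked similarly; truth is weakly best in each.)
In every case the truthful bid is at least as good as any alternative, so it is a dominant strategy.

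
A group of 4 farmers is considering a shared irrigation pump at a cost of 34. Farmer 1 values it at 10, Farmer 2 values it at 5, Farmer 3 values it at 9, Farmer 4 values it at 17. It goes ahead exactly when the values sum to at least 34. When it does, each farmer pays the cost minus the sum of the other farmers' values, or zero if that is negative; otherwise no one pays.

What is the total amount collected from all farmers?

Total value 41 ≥ cost 34, so it is built.
Farmer 1: others sum to 31; max(0, 34 - 31) = 3.
Farmer 2: others sum to 36; max(0, 34 - 36) = 0.
Farmer 3: others sum to 32; max(0, 34 - 32) = 2.
Farmer 4: others sum to 24; max(0, 34 - 24) = 10.
Total collected = 3 + 0 + 2 + 10 = 15.

15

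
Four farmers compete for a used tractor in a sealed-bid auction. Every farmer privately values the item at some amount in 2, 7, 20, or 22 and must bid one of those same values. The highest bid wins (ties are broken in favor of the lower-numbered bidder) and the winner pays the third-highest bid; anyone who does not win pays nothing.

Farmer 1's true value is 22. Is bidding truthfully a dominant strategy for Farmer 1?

Check each profile of the others' bids and compare truth against every alternative bid.
Others bid (2, 2, 22): truth gives 20, best alternative gives 0.
Others bid (2, 22, 2): truth gives 20, best alternative gives 0.
Others bid (22, 2, 2): truth gives 20, best alternative gives 0.
Others bid (2, 7, 22): truth gives 15, best alternative gives 0.
Others bid (2, 22, 7): truth gives 15, best alternative gives 0.
Others bid (7, 2, 22): truth gives 15, best alternative gives 0.
(Remaining 58 profiles checked similarly; truth is weakly best in each.)
In every case the truthful bid is at least as good as any alternative, so it is a dominant strategy.

Yes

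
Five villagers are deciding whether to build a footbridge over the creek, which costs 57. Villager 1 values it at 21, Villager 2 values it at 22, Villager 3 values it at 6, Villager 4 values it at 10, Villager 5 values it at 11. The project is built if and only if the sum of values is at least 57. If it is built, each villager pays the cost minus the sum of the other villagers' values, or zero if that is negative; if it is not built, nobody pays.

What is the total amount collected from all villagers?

17

Total value 70 ≥ cost 57, so it is built.
Villager 1: others sum to 49; max(0, 57 - 49) = 8.
Villager 2: others sum to 48; max(0, 57 - 48) = 9.
Villager 3: others sum to 64; max(0, 57 - 64) = 0.
Villager 4: others sum to 60; max(0, 57 - 60) = 0.
Villager 5: others sum to 59; max(0, 57 - 59) = 0.
Total collected = 8 + 9 + 0 + 0 + 0 = 17.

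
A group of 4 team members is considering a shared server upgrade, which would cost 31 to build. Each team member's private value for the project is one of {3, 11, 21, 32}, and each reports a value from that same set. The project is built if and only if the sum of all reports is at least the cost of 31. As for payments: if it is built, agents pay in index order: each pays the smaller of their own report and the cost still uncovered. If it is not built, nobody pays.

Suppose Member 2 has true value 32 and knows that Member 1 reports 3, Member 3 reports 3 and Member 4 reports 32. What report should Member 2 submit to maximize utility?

Report 3: project built, pays 3, utility 32 - 3 = 29.
Report 11: project built, pays 11, utility 32 - 11 = 21.
Report 21: project built, pays 21, utility 32 - 21 = 11.
Report 32: project built, pays 28, utility 32 - 28 = 4.
The best choice is 3 with utility 29.

3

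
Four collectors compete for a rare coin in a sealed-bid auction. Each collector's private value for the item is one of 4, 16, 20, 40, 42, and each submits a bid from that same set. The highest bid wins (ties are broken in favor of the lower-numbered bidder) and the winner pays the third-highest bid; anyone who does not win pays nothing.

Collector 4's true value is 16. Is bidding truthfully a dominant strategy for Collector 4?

No

Consider the case where Collector 1 bids 4, Collector 2 bids 4 and Collector 3 bids 16.
Truthful bid 16: loses, pays 0, utility 0.
Bid 20 instead: wins, pays 4, utility 16 - 4 = 12.
Since 12 > 0, bidding 20 is strictly better here, so truthful bidding is not dominant.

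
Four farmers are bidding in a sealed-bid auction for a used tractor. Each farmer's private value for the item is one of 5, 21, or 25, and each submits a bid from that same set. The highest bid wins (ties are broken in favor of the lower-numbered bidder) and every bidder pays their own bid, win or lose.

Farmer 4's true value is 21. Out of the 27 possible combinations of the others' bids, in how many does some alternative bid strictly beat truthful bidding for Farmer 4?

Others bid (5, 5, 21): truth gives -21; bid 25 gives -4 > -21. Violating.
Others bid (5, 5, 25): truth gives -21; bid 5 gives -5 > -21. Violating.
Others bid (5, 21, 5): truth gives -21; bid 25 gives -4 > -21. Violating.
Others bid (5, 21, 21): truth gives -21; bid 25 gives -4 > -21. Violating.
Others bid (5, 5, 5): truth gives 0; no alternative beats it.
(Checking all 27 profiles: 26 have a profitable deviation, 1 does not.)

26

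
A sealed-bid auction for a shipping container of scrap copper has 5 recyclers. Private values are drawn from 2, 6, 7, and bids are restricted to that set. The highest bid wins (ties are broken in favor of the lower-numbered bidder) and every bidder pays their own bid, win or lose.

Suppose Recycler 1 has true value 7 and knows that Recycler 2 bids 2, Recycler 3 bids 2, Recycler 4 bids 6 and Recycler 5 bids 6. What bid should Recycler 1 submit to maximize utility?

Bid 2: loses but pays 2, utility -2.
Bid 6: wins, pays 6, utility 7 - 6 = 1.
Bid 7: wins, pays 7, utility 7 - 7 = 0.
The best choice is 6 with utility 1.

6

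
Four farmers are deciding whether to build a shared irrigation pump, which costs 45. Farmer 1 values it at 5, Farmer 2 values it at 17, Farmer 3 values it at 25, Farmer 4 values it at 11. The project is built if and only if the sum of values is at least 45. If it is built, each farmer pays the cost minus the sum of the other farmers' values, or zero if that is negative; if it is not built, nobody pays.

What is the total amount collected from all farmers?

16

Total value 58 ≥ cost 45, so it is built.
Farmer 1: others sum to 53; max(0, 45 - 53) = 0.
Farmer 2: others sum to 41; max(0, 45 - 41) = 4.
Farmer 3: others sum to 33; max(0, 45 - 33) = 12.
Farmer 4: others sum to 47; max(0, 45 - 47) = 0.
Total collected = 0 + 4 + 12 + 0 = 16.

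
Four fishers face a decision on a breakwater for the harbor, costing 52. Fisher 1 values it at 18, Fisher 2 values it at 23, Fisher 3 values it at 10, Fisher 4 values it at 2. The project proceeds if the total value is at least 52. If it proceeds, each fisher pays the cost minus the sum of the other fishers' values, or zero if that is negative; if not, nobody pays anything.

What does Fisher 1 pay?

17

Total value 53 ≥ cost 52, so the project is built.
The other fishers' values sum to 35.
Cost minus that sum is 52 - 35 = 17.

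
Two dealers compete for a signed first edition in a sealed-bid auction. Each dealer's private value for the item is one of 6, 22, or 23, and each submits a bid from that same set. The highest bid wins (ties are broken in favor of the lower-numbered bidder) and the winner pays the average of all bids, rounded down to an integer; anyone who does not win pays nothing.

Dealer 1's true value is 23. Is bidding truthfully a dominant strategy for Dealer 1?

No

Consider the case where Dealer 2 bids 6.
Truthful bid 23: wins, pays 14, utility 23 - 14 = 9.
Bid 6 instead: wins, pays 6, utility 23 - 6 = 17.
Since 17 > 9, bidding 6 is strictly better here, so truthful bidding is not dominant.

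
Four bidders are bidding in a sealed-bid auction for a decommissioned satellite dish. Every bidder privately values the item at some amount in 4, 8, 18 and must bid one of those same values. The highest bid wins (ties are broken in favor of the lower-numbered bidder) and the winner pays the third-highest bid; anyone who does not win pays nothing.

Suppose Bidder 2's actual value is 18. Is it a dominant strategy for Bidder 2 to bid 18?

Yes

Check each profile of the others' bids and compare truth against every alternative bid.
Others bid (4, 4, 18): truth gives 14, best alternative gives 0.
Others bid (4, 18, 4): truth gives 14, best alternative gives 0.
Others bid (8, 4, 4): truth gives 14, best alternative gives 0.
Others bid (4, 8, 18): truth gives 10, best alternative gives 0.
Others bid (4, 18, 8): truth gives 10, best alternative gives 0.
Others bid (8, 4, 8): truth gives 10, best alternative gives 0.
(Remaining 21 profiles checked similarly; truth is weakly best in each.)
In every case the truthful bid is at least as good as any alternative, so it is a dominant strategy.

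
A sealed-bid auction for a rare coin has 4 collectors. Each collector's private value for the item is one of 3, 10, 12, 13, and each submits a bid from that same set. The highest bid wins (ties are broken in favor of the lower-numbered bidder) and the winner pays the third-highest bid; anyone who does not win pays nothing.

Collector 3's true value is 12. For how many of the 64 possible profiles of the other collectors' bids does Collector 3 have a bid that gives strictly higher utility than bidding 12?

Others bid (3, 3, 13): truth gives 0; bid 13 gives 9 > 0. Violating.
Others bid (3, 10, 13): truth gives 0; bid 13 gives 2 > 0. Violating.
Others bid (3, 12, 3): truth gives 0; bid 13 gives 9 > 0. Violating.
Others bid (3, 12, 10): truth gives 0; bid 13 gives 2 > 0. Violating.
Others bid (3, 3, 3): truth gives 9; no alternative beats it.
Others bid (3, 3, 10): truth gives 9; no alternative beats it.
(Checking all 64 profiles: 12 have a profitable deviation, 52 do not.)

12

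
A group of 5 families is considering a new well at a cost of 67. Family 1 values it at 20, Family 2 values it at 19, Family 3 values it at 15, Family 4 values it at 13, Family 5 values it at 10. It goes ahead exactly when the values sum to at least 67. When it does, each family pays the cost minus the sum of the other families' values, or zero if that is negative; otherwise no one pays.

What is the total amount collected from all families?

27

Total value 77 ≥ cost 67, so it is built.
Family 1: others sum to 57; max(0, 67 - 57) = 10.
Family 2: others sum to 58; max(0, 67 - 58) = 9.
Family 3: others sum to 62; max(0, 67 - 62) = 5.
Family 4: others sum to 64; max(0, 67 - 64) = 3.
Family 5: others sum to 67; max(0, 67 - 67) = 0.
Total collected = 10 + 9 + 5 + 3 + 0 = 27.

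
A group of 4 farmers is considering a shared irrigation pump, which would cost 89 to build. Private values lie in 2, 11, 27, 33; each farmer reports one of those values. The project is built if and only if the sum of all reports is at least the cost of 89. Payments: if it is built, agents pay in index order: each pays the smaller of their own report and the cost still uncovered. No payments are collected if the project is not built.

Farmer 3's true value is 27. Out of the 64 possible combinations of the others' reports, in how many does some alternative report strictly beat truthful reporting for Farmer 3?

Others report (27, 27, 27): truth gives 0; report 11 gives 16 > 0. Violating.
Others report (27, 27, 33): truth gives 0; report 2 gives 25 > 0. Violating.
Others report (27, 33, 27): truth gives 0; report 2 gives 25 > 0. Violating.
Others report (27, 33, 33): truth gives 0; report 2 gives 25 > 0. Violating.
Others report (2, 2, 2): truth gives 0; no alternative beats it.
Others report (2, 2, 11): truth gives 0; no alternative beats it.
(Checking all 64 profiles: 8 have a profitable deviation, 56 do not.)

8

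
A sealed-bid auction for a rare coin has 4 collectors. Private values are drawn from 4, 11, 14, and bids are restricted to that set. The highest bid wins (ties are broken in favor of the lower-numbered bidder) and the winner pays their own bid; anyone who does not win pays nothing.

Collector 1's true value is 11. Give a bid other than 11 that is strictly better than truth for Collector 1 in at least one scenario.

Suppose Collector 2 bids 4, Collector 3 bids 4 and Collector 4 bids 4.
Bid 11: wins, pays 11, utility 11 - 11 = 0.
Bid 4: wins, pays 4, utility 11 - 4 = 7.
So bidding 4 beats truth here (7 > 0).

4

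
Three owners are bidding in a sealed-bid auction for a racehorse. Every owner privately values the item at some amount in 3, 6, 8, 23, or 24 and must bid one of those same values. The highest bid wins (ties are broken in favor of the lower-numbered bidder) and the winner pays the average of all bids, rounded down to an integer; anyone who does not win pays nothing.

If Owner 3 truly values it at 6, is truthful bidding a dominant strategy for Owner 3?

No

Consider the case where Owner 1 bids 3 and Owner 2 bids 6.
Truthful bid 6: loses, pays 0, utility 0.
Bid 8 instead: wins, pays 5, utility 6 - 5 = 1.
Since 1 > 0, bidding 8 is strictly better here, so truthful bidding is not dominant.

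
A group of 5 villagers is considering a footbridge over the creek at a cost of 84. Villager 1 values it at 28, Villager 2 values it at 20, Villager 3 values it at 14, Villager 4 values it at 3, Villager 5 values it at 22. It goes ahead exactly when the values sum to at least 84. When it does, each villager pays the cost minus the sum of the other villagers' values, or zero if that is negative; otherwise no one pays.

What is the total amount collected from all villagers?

72

Total value 87 ≥ cost 84, so it is built.
Villager 1: others sum to 59; max(0, 84 - 59) = 25.
Villager 2: others sum to 67; max(0, 84 - 67) = 17.
Villager 3: others sum to 73; max(0, 84 - 73) = 11.
Villager 4: others sum to 84; max(0, 84 - 84) = 0.
Villager 5: others sum to 65; max(0, 84 - 65) = 19.
Total collected = 25 + 17 + 11 + 0 + 19 = 72.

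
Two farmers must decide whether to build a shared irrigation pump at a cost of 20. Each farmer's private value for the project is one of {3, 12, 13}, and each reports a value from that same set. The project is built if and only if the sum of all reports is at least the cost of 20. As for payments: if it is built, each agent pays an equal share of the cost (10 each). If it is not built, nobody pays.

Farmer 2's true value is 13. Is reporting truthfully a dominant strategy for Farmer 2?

Yes

Check each profile of the others' reports and compare truth against every alternative report.
Others report (12): truth gives 3, best alternative gives 3.
Others report (13): truth gives 3, best alternative gives 3.
Others report (3): truth gives 0, best alternative gives 0.
In every case the truthful report is at least as good as any alternative, so it is a dominant strategy.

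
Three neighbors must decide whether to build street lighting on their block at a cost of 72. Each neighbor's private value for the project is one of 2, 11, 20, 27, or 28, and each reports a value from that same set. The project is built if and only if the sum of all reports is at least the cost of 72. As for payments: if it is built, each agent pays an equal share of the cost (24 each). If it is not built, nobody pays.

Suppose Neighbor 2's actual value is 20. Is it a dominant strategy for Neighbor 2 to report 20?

No

Consider the case where Neighbor 1 reports 27 and Neighbor 3 reports 27.
Truthful report 20: project built, pays 24, utility 20 - 24 = -4.
Report 2 instead: project not built, utility 0.
Since 0 > -4, reporting 2 is strictly better here, so truthful reporting is not dominant.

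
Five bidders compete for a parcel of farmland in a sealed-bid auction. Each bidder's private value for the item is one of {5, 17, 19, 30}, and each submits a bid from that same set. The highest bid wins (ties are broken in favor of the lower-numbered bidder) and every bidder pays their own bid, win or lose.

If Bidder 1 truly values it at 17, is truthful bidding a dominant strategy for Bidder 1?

No

Consider the case where Bidder 2 bids 5, Bidder 3 bids 5, Bidder 4 bids 5 and Bidder 5 bids 5.
Truthful bid 17: wins, pays 17, utility 17 - 17 = 0.
Bid 5 instead: wins, pays 5, utility 17 - 5 = 12.
Since 12 > 0, bidding 5 is strictly better here, so truthful bidding is not dominant.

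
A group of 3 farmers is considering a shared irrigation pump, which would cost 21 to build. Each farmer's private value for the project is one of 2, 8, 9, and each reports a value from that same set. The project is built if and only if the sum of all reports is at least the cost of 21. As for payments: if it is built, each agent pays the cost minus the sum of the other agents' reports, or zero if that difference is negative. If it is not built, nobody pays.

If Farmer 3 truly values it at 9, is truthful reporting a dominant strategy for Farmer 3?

Yes

Check each profile of the others' reports and compare truth against every alternative report.
Others report (9, 9): truth gives 6, best alternative gives 6.
Others report (8, 9): truth gives 5, best alternative gives 5.
Others report (9, 8): truth gives 5, best alternative gives 5.
Others report (8, 8): truth gives 4, best alternative gives 4.
Others report (2, 2): truth gives 0, best alternative gives 0.
Others report (2, 8): truth gives 0, best alternative gives 0.
(Remaining 3 profiles checked similarly; truth is weakly best in each.)
In every case the truthful report is at least as good as any alternative, so it is a dominant strategy.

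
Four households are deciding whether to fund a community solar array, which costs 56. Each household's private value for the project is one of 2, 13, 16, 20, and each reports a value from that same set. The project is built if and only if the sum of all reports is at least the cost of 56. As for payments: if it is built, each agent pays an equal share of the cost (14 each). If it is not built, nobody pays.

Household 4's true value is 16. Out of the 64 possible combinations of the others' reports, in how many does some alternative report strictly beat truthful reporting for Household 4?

Others report (2, 16, 20): truth gives 0; report 20 gives 2 > 0. Violating.
Others report (2, 20, 16): truth gives 0; report 20 gives 2 > 0. Violating.
Others report (13, 13, 13): truth gives 0; report 20 gives 2 > 0. Violating.
Others report (16, 2, 20): truth gives 0; report 20 gives 2 > 0. Violating.
Others report (2, 2, 2): truth gives 0; no alternative beats it.
Others report (2, 2, 13): truth gives 0; no alternative beats it.
(Checking all 64 profiles: 7 have a profitable deviation, 57 do not.)

7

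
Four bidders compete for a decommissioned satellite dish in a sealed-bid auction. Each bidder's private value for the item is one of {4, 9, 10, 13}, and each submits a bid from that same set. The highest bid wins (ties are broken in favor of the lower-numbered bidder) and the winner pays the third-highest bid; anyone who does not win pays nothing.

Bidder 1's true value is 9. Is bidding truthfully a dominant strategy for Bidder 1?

No

Consider the case where Bidder 2 bids 4, Bidder 3 bids 4 and Bidder 4 bids 10.
Truthful bid 9: loses, pays 0, utility 0.
Bid 10 instead: wins, pays 4, utility 9 - 4 = 5.
Since 5 > 0, bidding 10 is strictly better here, so truthful bidding is not dominant.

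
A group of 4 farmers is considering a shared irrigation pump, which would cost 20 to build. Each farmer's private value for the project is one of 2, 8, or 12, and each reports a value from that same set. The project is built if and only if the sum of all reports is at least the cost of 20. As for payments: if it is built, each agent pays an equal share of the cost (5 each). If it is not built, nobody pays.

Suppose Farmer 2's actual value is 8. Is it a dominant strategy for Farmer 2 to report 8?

Yes

Check each profile of the others' reports and compare truth against every alternative report.
Others report (2, 2, 8): truth gives 3, best alternative gives 3.
Others report (2, 2, 12): truth gives 3, best alternative gives 3.
Others report (2, 8, 2): truth gives 3, best alternative gives 3.
Others report (2, 8, 8): truth gives 3, best alternative gives 3.
Others report (2, 8, 12): truth gives 3, best alternative gives 3.
Others report (2, 12, 2): truth gives 3, best alternative gives 3.
(Remaining 21 profiles checked similarly; truth is weakly best in each.)
In every case the truthful report is at least as good as any alternative, so it is a dominant strategy.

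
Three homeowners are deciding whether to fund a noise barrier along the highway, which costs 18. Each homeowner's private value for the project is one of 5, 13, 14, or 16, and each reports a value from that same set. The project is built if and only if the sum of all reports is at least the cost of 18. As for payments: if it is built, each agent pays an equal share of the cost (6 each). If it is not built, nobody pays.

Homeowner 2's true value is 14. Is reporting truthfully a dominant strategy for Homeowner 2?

Yes

Check each profile of the others' reports and compare truth against every alternative report.
Others report (5, 5): truth gives 8, best alternative gives 8.
Others report (5, 13): truth gives 8, best alternative gives 8.
Others report (5, 14): truth gives 8, best alternative gives 8.
Others report (5, 16): truth gives 8, best alternative gives 8.
Others report (13, 5): truth gives 8, best alternative gives 8.
Others report (13, 13): truth gives 8, best alternative gives 8.
(Remaining 10 profiles checked similarly; truth is weakly best in each.)
In every case the truthful report is at least as good as any alternative, so it is a dominant strategy.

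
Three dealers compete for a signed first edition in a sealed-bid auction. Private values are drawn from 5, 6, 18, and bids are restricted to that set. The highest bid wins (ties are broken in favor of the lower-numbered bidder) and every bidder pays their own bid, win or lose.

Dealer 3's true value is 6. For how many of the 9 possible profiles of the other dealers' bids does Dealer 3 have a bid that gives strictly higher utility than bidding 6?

Others bid (5, 6): truth gives -6; bid 5 gives -5 > -6. Violating.
Others bid (5, 18): truth gives -6; bid 5 gives -5 > -6. Violating.
Others bid (6, 5): truth gives -6; bid 5 gives -5 > -6. Violating.
Others bid (6, 6): truth gives -6; bid 5 gives -5 > -6. Violating.
Others bid (5, 5): truth gives 0; no alternative beats it.
(Checking all 9 profiles: 8 have a profitable deviation, 1 does not.)

8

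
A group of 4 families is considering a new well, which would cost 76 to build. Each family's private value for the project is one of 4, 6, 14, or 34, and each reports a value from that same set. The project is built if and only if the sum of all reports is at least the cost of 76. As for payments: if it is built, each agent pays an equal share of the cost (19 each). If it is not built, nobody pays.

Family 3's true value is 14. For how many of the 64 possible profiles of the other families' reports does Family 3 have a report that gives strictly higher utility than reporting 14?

3

Others report (14, 14, 34): truth gives -5; report 4 gives 0 > -5. Violating.
Others report (14, 34, 14): truth gives -5; report 4 gives 0 > -5. Violating.
Others report (34, 14, 14): truth gives -5; report 4 gives 0 > -5. Violating.
Others report (4, 4, 4): truth gives 0; no alternative beats it.
Others report (4, 4, 6): truth gives 0; no alternative beats it.
(Checking all 64 profiles: 3 have a profitable deviation, 61 do not.)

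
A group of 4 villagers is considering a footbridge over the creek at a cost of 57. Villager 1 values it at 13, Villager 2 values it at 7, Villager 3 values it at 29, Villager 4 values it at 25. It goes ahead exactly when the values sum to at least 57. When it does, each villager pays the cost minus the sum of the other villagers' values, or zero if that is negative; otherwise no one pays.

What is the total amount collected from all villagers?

20

Total value 74 ≥ cost 57, so it is built.
Villager 1: others sum to 61; max(0, 57 - 61) = 0.
Villager 2: others sum to 67; max(0, 57 - 67) = 0.
Villager 3: others sum to 45; max(0, 57 - 45) = 12.
Villager 4: others sum to 49; max(0, 57 - 49) = 8.
Total collected = 0 + 0 + 12 + 8 = 20.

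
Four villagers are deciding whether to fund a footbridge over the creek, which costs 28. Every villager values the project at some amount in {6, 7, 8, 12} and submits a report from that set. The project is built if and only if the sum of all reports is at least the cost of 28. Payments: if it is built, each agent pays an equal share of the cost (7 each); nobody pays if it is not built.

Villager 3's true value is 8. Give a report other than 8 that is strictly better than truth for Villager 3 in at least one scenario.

12

Suppose Villager 1 reports 6, Villager 2 reports 6 and Villager 4 reports 6.
Report 8: project not built, utility 0.
Report 12: project built, pays 7, utility 8 - 7 = 1.
So reporting 12 beats truth here (1 > 0).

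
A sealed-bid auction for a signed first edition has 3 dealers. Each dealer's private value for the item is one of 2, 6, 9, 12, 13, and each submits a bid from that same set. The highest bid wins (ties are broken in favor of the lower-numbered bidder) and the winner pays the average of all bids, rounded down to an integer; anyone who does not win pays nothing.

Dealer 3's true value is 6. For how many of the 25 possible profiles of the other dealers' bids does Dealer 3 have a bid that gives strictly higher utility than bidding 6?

2

Others bid (2, 6): truth gives 0; bid 9 gives 1 > 0. Violating.
Others bid (6, 2): truth gives 0; bid 9 gives 1 > 0. Violating.
Others bid (2, 2): truth gives 3; no alternative beats it.
Others bid (2, 9): truth gives 0; no alternative beats it.
(Checking all 25 profiles: 2 have a profitable deviation, 23 do not.)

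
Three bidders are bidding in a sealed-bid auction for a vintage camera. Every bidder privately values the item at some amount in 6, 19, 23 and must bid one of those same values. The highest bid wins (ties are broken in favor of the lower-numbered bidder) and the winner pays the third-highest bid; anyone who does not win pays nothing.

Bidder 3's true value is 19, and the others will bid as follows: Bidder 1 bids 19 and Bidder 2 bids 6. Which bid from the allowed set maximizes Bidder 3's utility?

Bid 6: loses, pays 0, utility 0.
Bid 19: loses, pays 0, utility 0.
Bid 23: wins, pays 6, utility 19 - 6 = 13.
The best choice is 23 with utility 13.

23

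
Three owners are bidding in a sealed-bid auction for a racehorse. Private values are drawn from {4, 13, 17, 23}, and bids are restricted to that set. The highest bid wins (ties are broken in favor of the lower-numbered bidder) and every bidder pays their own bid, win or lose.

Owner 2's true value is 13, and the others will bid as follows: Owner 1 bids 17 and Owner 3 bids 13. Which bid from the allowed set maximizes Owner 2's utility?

4

Bid 4: loses but pays 4, utility -4.
Bid 13: loses but pays 13, utility -13.
Bid 17: loses but pays 17, utility -17.
Bid 23: wins, pays 23, utility 13 - 23 = -10.
The best choice is 4 with utility -4.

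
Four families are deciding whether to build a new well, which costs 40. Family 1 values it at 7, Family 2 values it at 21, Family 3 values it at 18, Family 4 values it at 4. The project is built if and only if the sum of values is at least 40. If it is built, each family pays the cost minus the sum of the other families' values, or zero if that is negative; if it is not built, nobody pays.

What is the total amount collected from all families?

19

Total value 50 ≥ cost 40, so it is built.
Family 1: others sum to 43; max(0, 40 - 43) = 0.
Family 2: others sum to 29; max(0, 40 - 29) = 11.
Family 3: others sum to 32; max(0, 40 - 32) = 8.
Family 4: others sum to 46; max(0, 40 - 46) = 0.
Total collected = 0 + 11 + 8 + 0 = 19.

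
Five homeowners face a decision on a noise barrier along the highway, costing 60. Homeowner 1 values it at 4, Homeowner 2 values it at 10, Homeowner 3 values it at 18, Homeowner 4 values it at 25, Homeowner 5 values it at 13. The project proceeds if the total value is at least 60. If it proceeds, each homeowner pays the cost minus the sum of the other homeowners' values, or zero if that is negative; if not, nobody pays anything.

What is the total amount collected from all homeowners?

Total value 70 ≥ cost 60, so it is built.
Homeowner 1: others sum to 66; max(0, 60 - 66) = 0.
Homeowner 2: others sum to 60; max(0, 60 - 60) = 0.
Homeowner 3: others sum to 52; max(0, 60 - 52) = 8.
Homeowner 4: others sum to 45; max(0, 60 - 45) = 15.
Homeowner 5: others sum to 57; max(0, 60 - 57) = 3.
Total collected = 0 + 0 + 8 + 15 + 3 = 26.

26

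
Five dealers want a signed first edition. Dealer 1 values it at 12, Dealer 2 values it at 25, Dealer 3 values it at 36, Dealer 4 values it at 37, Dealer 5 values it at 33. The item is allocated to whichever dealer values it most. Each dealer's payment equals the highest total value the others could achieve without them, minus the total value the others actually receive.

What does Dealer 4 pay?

36

Dealer 4 has the highest value and receives the item.
Without Dealer 4, the item would go to the next-highest value, 36, so the others could achieve 36.
With Dealer 4 present and winning, the others receive nothing, so their total is 0.
Payment = 36 - 0 = 36.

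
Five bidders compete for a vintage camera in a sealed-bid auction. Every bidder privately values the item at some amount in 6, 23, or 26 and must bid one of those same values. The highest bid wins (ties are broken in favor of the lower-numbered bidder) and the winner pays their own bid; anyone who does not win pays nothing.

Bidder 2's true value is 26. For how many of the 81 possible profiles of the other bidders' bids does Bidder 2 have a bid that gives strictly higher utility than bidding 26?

8

Others bid (6, 6, 6, 6): truth gives 0; bid 23 gives 3 > 0. Violating.
Others bid (6, 6, 6, 23): truth gives 0; bid 23 gives 3 > 0. Violating.
Others bid (6, 6, 23, 6): truth gives 0; bid 23 gives 3 > 0. Violating.
Others bid (6, 6, 23, 23): truth gives 0; bid 23 gives 3 > 0. Violating.
Others bid (6, 6, 6, 26): truth gives 0; no alternative beats it.
Others bid (6, 6, 23, 26): truth gives 0; no alternative beats it.
(Checking all 81 profiles: 8 have a profitable deviation, 73 do not.)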